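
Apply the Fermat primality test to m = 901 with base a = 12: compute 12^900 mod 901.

47

12^1 ≡ 12 (mod 901)
12^2 ≡ 12^2 = 144 ≡ 144 (mod 901)
12^4 ≡ 144^2 = 20736 ≡ 13 (mod 901)
12^8 ≡ 13^2 = 169 ≡ 169 (mod 901)
12^16 ≡ 169^2 = 28561 ≡ 630 (mod 901)
12^32 ≡ 630^2 = 396900 ≡ 460 (mod 901)
12^64 ≡ 460^2 = 211600 ≡ 766 (mod 901)
12^128 ≡ 766^2 = 586756 ≡ 205 (mod 901)
12^256 ≡ 205^2 = 42025 ≡ 579 (mod 901)
12^512 ≡ 579^2 = 335241 ≡ 69 (mod 901)
900 = 512 + 256 + 128 + 4 in binary powers of 2.
So 12^900 ≡ 69 · 579 · 205 · 13 ≡ 47 (mod 901).
Since 47 ≠ 1, base 12 is a Fermat witness: 901 is composite.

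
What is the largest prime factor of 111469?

83

111469 = 17 · 6557
6557 = 79 · 83
83 is prime.
So 111469 = 17 · 79 · 83; the largest prime factor is 83.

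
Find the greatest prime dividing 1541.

1541 = 23 · 67
67 is prime.
So 1541 = 23 · 67; the largest prime factor is 67.

67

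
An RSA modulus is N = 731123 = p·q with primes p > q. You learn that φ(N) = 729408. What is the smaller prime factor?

φ(n) = (p−1)(q−1) = n − (p+q) + 1, so p + q = 731123 − 729408 + 1 = 1716.
p and q are the roots of t² − 1716t + 731123 = 0.
Discriminant: 1716² − 4·731123 = 2944656 − 2924492 = 20164; √20164 = 142.
q = (1716 − 142)/2 = 787, p = (1716 + 142)/2 = 929.
Check: 787 · 929 = 731123.

787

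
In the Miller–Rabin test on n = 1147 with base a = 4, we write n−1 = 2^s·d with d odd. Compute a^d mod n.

1147 − 1 = 1146 = 2^1 · 573, so d = 573.
4^1 ≡ 4 (mod 1147)
4^2 ≡ 4^2 = 16 ≡ 16 (mod 1147)
4^4 ≡ 16^2 = 256 ≡ 256 (mod 1147)
4^8 ≡ 256^2 = 65536 ≡ 157 (mod 1147)
4^16 ≡ 157^2 = 24649 ≡ 562 (mod 1147)
4^32 ≡ 562^2 = 315844 ≡ 419 (mod 1147)
4^64 ≡ 419^2 = 175561 ≡ 70 (mod 1147)
4^128 ≡ 70^2 = 4900 ≡ 312 (mod 1147)
4^256 ≡ 312^2 = 97344 ≡ 996 (mod 1147)
4^512 ≡ 996^2 = 992016 ≡ 1008 (mod 1147)
573 = 512 + 32 + 16 + 8 + 4 + 1 in binary powers of 2.
So 4^573 ≡ 1008 · 419 · 562 · 157 · 256 · 4 ≡ 529 (mod 1147).
Squaring chain: 529; never reaches −1, so base 4 is a Miller–Rabin witness that 1147 is composite.

529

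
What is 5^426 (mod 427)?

253

5^1 ≡ 5 (mod 427)
5^2 ≡ 5^2 = 25 ≡ 25 (mod 427)
5^4 ≡ 25^2 = 625 ≡ 198 (mod 427)
5^8 ≡ 198^2 = 39204 ≡ 347 (mod 427)
5^16 ≡ 347^2 = 120409 ≡ 422 (mod 427)
5^32 ≡ 422^2 = 178084 ≡ 25 (mod 427)
5^64 ≡ 25^2 = 625 ≡ 198 (mod 427)
5^128 ≡ 198^2 = 39204 ≡ 347 (mod 427)
5^256 ≡ 347^2 = 120409 ≡ 422 (mod 427)
426 = 256 + 128 + 32 + 8 + 2 in binary powers of 2.
So 5^426 ≡ 422 · 347 · 25 · 347 · 25 ≡ 253 (mod 427).
Since 253 ≠ 1, base 5 is a Fermat witness: 427 is composite.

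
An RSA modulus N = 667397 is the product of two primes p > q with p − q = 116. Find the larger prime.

877

Since p = q + 116, we have 667397 = q(q + 116), so q² + 116q − 667397 = 0.
Discriminant: 116² + 4·667397 = 13456 + 2669588 = 2683044; √2683044 = 1638.
q = (−116 + 1638)/2 = 761, and p = q + 116 = 877.
Check: 761 · 877 = 667397.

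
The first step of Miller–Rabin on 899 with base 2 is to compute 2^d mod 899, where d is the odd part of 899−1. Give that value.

899 − 1 = 898 = 2^1 · 449, so d = 449.
2^1 ≡ 2 (mod 899)
2^2 ≡ 2^2 = 4 ≡ 4 (mod 899)
2^4 ≡ 4^2 = 16 ≡ 16 (mod 899)
2^8 ≡ 16^2 = 256 ≡ 256 (mod 899)
2^16 ≡ 256^2 = 65536 ≡ 808 (mod 899)
2^32 ≡ 808^2 = 652864 ≡ 190 (mod 899)
2^64 ≡ 190^2 = 36100 ≡ 140 (mod 899)
2^128 ≡ 140^2 = 19600 ≡ 721 (mod 899)
2^256 ≡ 721^2 = 519841 ≡ 219 (mod 899)
449 = 256 + 128 + 64 + 1 in binary powers of 2.
So 2^449 ≡ 219 · 721 · 140 · 2 ≡ 698 (mod 899).
Squaring chain: 698; never reaches −1, so base 2 is a Miller–Rabin witness that 899 is composite.

698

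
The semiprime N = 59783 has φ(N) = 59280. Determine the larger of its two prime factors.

φ(n) = (p−1)(q−1) = n − (p+q) + 1, so p + q = 59783 − 59280 + 1 = 504.
p and q are the roots of t² − 504t + 59783 = 0.
Discriminant: 504² − 4·59783 = 254016 − 239132 = 14884; √14884 = 122.
q = (504 − 122)/2 = 191, p = (504 + 122)/2 = 313.
Check: 191 · 313 = 59783.

313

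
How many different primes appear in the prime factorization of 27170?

5

27170 = 2 · 13585
13585 = 5 · 2717
2717 = 11 · 247
247 = 13 · 19
27170 = 2 · 5 · 11 · 13 · 19, which has 5 distinct prime factors.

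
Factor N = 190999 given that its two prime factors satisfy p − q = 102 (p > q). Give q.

389

Since p = q + 102, we have 190999 = q(q + 102), so q² + 102q − 190999 = 0.
Discriminant: 102² + 4·190999 = 10404 + 763996 = 774400; √774400 = 880.
q = (−102 + 880)/2 = 389, and p = q + 102 = 491.
Check: 389 · 491 = 190999.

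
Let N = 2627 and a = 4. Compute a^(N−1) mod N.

2560

4^1 ≡ 4 (mod 2627)
4^2 ≡ 4^2 = 16 ≡ 16 (mod 2627)
4^4 ≡ 16^2 = 256 ≡ 256 (mod 2627)
4^8 ≡ 256^2 = 65536 ≡ 2488 (mod 2627)
4^16 ≡ 2488^2 = 6190144 ≡ 932 (mod 2627)
4^32 ≡ 932^2 = 868624 ≡ 1714 (mod 2627)
4^64 ≡ 1714^2 = 2937796 ≡ 810 (mod 2627)
4^128 ≡ 810^2 = 656100 ≡ 1977 (mod 2627)
4^256 ≡ 1977^2 = 3908529 ≡ 2180 (mod 2627)
4^512 ≡ 2180^2 = 4752400 ≡ 157 (mod 2627)
4^1024 ≡ 157^2 = 24649 ≡ 1006 (mod 2627)
4^2048 ≡ 1006^2 = 1012036 ≡ 641 (mod 2627)
2626 = 2048 + 512 + 64 + 2 in binary powers of 2.
So 4^2626 ≡ 641 · 157 · 810 · 16 ≡ 2560 (mod 2627).
Since 2560 ≠ 1, base 4 is a Fermat witness: 2627 is composite.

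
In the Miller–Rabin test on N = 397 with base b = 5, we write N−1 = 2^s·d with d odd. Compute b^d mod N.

397 − 1 = 396 = 2^2 · 99, so d = 99.
5^1 ≡ 5 (mod 397)
5^2 ≡ 5^2 = 25 ≡ 25 (mod 397)
5^4 ≡ 25^2 = 625 ≡ 228 (mod 397)
5^8 ≡ 228^2 = 51984 ≡ 374 (mod 397)
5^16 ≡ 374^2 = 139876 ≡ 132 (mod 397)
5^32 ≡ 132^2 = 17424 ≡ 353 (mod 397)
5^64 ≡ 353^2 = 124609 ≡ 348 (mod 397)
99 = 64 + 32 + 2 + 1 in binary powers of 2.
So 5^99 ≡ 348 · 353 · 25 · 5 ≡ 334 (mod 397).
Squaring chain: 334 → 396; reaches −1, so base 5 does not prove 397 composite.

334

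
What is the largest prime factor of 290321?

290321 = 41 · 7081
7081 = 73 · 97
97 is prime.
So 290321 = 41 · 73 · 97; the largest prime factor is 97.

97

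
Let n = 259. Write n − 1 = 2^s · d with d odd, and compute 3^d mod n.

27

259 − 1 = 258 = 2^1 · 129, so d = 129.
3^1 ≡ 3 (mod 259)
3^2 ≡ 3^2 = 9 ≡ 9 (mod 259)
3^4 ≡ 9^2 = 81 ≡ 81 (mod 259)
3^8 ≡ 81^2 = 6561 ≡ 86 (mod 259)
3^16 ≡ 86^2 = 7396 ≡ 144 (mod 259)
3^32 ≡ 144^2 = 20736 ≡ 16 (mod 259)
3^64 ≡ 16^2 = 256 ≡ 256 (mod 259)
3^128 ≡ 256^2 = 65536 ≡ 9 (mod 259)
129 = 128 + 1 in binary powers of 2.
So 3^129 ≡ 9 · 3 ≡ 27 (mod 259).
Squaring chain: 27; never reaches −1, so base 3 is a Miller–Rabin witness that 259 is composite.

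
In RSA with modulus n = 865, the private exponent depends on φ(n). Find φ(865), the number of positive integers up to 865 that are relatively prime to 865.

Factor: 865 = 5 · 173.
φ(865) = (5−1) · (173−1) = 4 · 172 = 688.

688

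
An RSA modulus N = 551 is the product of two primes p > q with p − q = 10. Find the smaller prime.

19

Since p = q + 10, we have 551 = q(q + 10), so q² + 10q − 551 = 0.
Discriminant: 10² + 4·551 = 100 + 2204 = 2304; √2304 = 48.
q = (−10 + 48)/2 = 19, and p = q + 10 = 29.
Check: 19 · 29 = 551.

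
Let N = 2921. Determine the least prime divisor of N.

2921 is odd.
Digit sum 14, not divisible by 3.
Ends in 1: not divisible by 5.
7: 2921 = 7·417 + 2
11: 2921 = 11·265 + 6
13: 2921 = 13·224 + 9
17: 2921 = 17·171 + 14
19: 2921 = 19·153 + 14
23: 2921 = 23·127

23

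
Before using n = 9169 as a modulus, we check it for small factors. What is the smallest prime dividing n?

9169 is odd.
Digit sum 25, not divisible by 3.
Ends in 9: not divisible by 5.
7: 9169 = 7·1309 + 6
11: 9169 = 11·833 + 6
13: 9169 = 13·705 + 4
17: 9169 = 17·539 + 6
19: 9169 = 19·482 + 11
23: 9169 = 23·398 + 15
29: 9169 = 29·316 + 5
31: 9169 = 31·295 + 24
37: 9169 = 37·247 + 30
41: 9169 = 41·223 + 26
43: 9169 = 43·213 + 10
47: 9169 = 47·195 + 4
53: 9169 = 53·173

53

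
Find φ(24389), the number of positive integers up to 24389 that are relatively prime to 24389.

Factor: 24389 = 29^3.
φ(24389) = 29^2·(29−1) = 23548.

23548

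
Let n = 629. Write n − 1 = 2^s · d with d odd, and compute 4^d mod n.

629 − 1 = 628 = 2^2 · 157, so d = 157.
4^1 ≡ 4 (mod 629)
4^2 ≡ 4^2 = 16 ≡ 16 (mod 629)
4^4 ≡ 16^2 = 256 ≡ 256 (mod 629)
4^8 ≡ 256^2 = 65536 ≡ 120 (mod 629)
4^16 ≡ 120^2 = 14400 ≡ 562 (mod 629)
4^32 ≡ 562^2 = 315844 ≡ 86 (mod 629)
4^64 ≡ 86^2 = 7396 ≡ 477 (mod 629)
4^128 ≡ 477^2 = 227529 ≡ 460 (mod 629)
157 = 128 + 16 + 8 + 4 + 1 in binary powers of 2.
So 4^157 ≡ 460 · 562 · 120 · 256 · 4 ≡ 225 (mod 629).
Squaring chain: 225 → 305; never reaches −1, so base 4 is a Miller–Rabin witness that 629 is composite.

225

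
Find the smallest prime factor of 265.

265 is odd.
Digit sum 13, not divisible by 3.
Ends in 5: divisible by 5.

5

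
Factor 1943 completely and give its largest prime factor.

1943 = 29 · 67
67 is prime.
So 1943 = 29 · 67; the largest prime factor is 67.

67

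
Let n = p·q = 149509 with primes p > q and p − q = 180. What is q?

307

Since p = q + 180, we have 149509 = q(q + 180), so q² + 180q − 149509 = 0.
Discriminant: 180² + 4·149509 = 32400 + 598036 = 630436; √630436 = 794.
q = (−180 + 794)/2 = 307, and p = q + 180 = 487.
Check: 307 · 487 = 149509.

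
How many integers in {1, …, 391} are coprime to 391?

352

Factor: 391 = 17 · 23.
φ(391) = (17−1) · (23−1) = 16 · 22 = 352.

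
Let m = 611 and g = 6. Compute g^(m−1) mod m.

6^1 ≡ 6 (mod 611)
6^2 ≡ 6^2 = 36 ≡ 36 (mod 611)
6^4 ≡ 36^2 = 1296 ≡ 74 (mod 611)
6^8 ≡ 74^2 = 5476 ≡ 588 (mod 611)
6^16 ≡ 588^2 = 345744 ≡ 529 (mod 611)
6^32 ≡ 529^2 = 279841 ≡ 3 (mod 611)
6^64 ≡ 3^2 = 9 ≡ 9 (mod 611)
6^128 ≡ 9^2 = 81 ≡ 81 (mod 611)
6^256 ≡ 81^2 = 6561 ≡ 451 (mod 611)
6^512 ≡ 451^2 = 203401 ≡ 549 (mod 611)
610 = 512 + 64 + 32 + 2 in binary powers of 2.
So 6^610 ≡ 549 · 9 · 3 · 36 ≡ 225 (mod 611).
Since 225 ≠ 1, base 6 is a Fermat witness: 611 is composite.

225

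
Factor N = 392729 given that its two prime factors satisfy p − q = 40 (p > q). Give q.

Since p = q + 40, we have 392729 = q(q + 40), so q² + 40q − 392729 = 0.
Discriminant: 40² + 4·392729 = 1600 + 1570916 = 1572516; √1572516 = 1254.
q = (−40 + 1254)/2 = 607, and p = q + 40 = 647.
Check: 607 · 647 = 392729.

607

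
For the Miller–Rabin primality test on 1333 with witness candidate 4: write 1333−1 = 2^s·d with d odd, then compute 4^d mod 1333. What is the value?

901

1333 − 1 = 1332 = 2^2 · 333, so d = 333.
4^1 ≡ 4 (mod 1333)
4^2 ≡ 4^2 = 16 ≡ 16 (mod 1333)
4^4 ≡ 16^2 = 256 ≡ 256 (mod 1333)
4^8 ≡ 256^2 = 65536 ≡ 219 (mod 1333)
4^16 ≡ 219^2 = 47961 ≡ 1306 (mod 1333)
4^32 ≡ 1306^2 = 1705636 ≡ 729 (mod 1333)
4^64 ≡ 729^2 = 531441 ≡ 907 (mod 1333)
4^128 ≡ 907^2 = 822649 ≡ 188 (mod 1333)
4^256 ≡ 188^2 = 35344 ≡ 686 (mod 1333)
333 = 256 + 64 + 8 + 4 + 1 in binary powers of 2.
So 4^333 ≡ 686 · 907 · 219 · 256 · 4 ≡ 901 (mod 1333).
Squaring chain: 901 → 4; never reaches −1, so base 4 is a Miller–Rabin witness that 1333 is composite.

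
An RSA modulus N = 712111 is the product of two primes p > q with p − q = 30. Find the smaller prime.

829

Since p = q + 30, we have 712111 = q(q + 30), so q² + 30q − 712111 = 0.
Discriminant: 30² + 4·712111 = 900 + 2848444 = 2849344; √2849344 = 1688.
q = (−30 + 1688)/2 = 829, and p = q + 30 = 859.
Check: 829 · 859 = 712111.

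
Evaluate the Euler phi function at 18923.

18648

Factor: 18923 = 127 · 149.
φ(18923) = (127−1) · (149−1) = 126 · 148 = 18648.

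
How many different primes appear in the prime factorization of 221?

2

221 = 13 · 17
221 = 13 · 17, which has 2 distinct prime factors.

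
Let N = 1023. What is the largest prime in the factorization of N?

1023 = 3 · 341
341 = 11 · 31
31 is prime.
So 1023 = 3 · 11 · 31; the largest prime factor is 31.

31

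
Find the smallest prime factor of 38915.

5

38915 is odd.
Digit sum 26, not divisible by 3.
Ends in 5: divisible by 5.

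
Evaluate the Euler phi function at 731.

672

Factor: 731 = 17 · 43.
φ(731) = (17−1) · (43−1) = 16 · 42 = 672.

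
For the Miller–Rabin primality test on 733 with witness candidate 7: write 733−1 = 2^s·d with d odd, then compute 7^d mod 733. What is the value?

380

733 − 1 = 732 = 2^2 · 183, so d = 183.
7^1 ≡ 7 (mod 733)
7^2 ≡ 7^2 = 49 ≡ 49 (mod 733)
7^4 ≡ 49^2 = 2401 ≡ 202 (mod 733)
7^8 ≡ 202^2 = 40804 ≡ 489 (mod 733)
7^16 ≡ 489^2 = 239121 ≡ 163 (mod 733)
7^32 ≡ 163^2 = 26569 ≡ 181 (mod 733)
7^64 ≡ 181^2 = 32761 ≡ 509 (mod 733)
7^128 ≡ 509^2 = 259081 ≡ 332 (mod 733)
183 = 128 + 32 + 16 + 4 + 2 + 1 in binary powers of 2.
So 7^183 ≡ 332 · 181 · 163 · 202 · 49 · 7 ≡ 380 (mod 733).
Squaring chain: 380 → 732; reaches −1, so base 7 does not prove 733 composite.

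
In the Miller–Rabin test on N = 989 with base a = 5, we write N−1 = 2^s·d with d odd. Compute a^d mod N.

989 − 1 = 988 = 2^2 · 247, so d = 247.
5^1 ≡ 5 (mod 989)
5^2 ≡ 5^2 = 25 ≡ 25 (mod 989)
5^4 ≡ 25^2 = 625 ≡ 625 (mod 989)
5^8 ≡ 625^2 = 390625 ≡ 959 (mod 989)
5^16 ≡ 959^2 = 919681 ≡ 900 (mod 989)
5^32 ≡ 900^2 = 810000 ≡ 9 (mod 989)
5^64 ≡ 9^2 = 81 ≡ 81 (mod 989)
5^128 ≡ 81^2 = 6561 ≡ 627 (mod 989)
247 = 128 + 64 + 32 + 16 + 4 + 2 + 1 in binary powers of 2.
So 5^247 ≡ 627 · 81 · 9 · 900 · 625 · 25 · 5 ≡ 89 (mod 989).
Squaring chain: 89 → 9; never reaches −1, so base 5 is a Miller–Rabin witness that 989 is composite.

89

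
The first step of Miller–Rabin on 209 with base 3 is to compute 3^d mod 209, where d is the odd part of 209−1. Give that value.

71

209 − 1 = 208 = 2^4 · 13, so d = 13.
3^1 ≡ 3 (mod 209)
3^2 ≡ 3^2 = 9 ≡ 9 (mod 209)
3^4 ≡ 9^2 = 81 ≡ 81 (mod 209)
3^8 ≡ 81^2 = 6561 ≡ 82 (mod 209)
13 = 8 + 4 + 1 in binary powers of 2.
So 3^13 ≡ 82 · 81 · 3 ≡ 71 (mod 209).
Squaring chain: 71 → 25 → 207 → 4; never reaches −1, so base 3 is a Miller–Rabin witness that 209 is composite.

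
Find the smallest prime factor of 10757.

31

10757 is odd.
Digit sum 20, not divisible by 3.
Ends in 7: not divisible by 5.
7: 10757 = 7·1536 + 5
11: 10757 = 11·977 + 10
13: 10757 = 13·827 + 6
17: 10757 = 17·632 + 13
19: 10757 = 19·566 + 3
23: 10757 = 23·467 + 16
29: 10757 = 29·370 + 27
31: 10757 = 31·347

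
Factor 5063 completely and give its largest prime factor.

5063 = 61 · 83
83 is prime.
So 5063 = 61 · 83; the largest prime factor is 83.

83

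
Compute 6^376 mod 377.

6^1 ≡ 6 (mod 377)
6^2 ≡ 6^2 = 36 ≡ 36 (mod 377)
6^4 ≡ 36^2 = 1296 ≡ 165 (mod 377)
6^8 ≡ 165^2 = 27225 ≡ 81 (mod 377)
6^16 ≡ 81^2 = 6561 ≡ 152 (mod 377)
6^32 ≡ 152^2 = 23104 ≡ 107 (mod 377)
6^64 ≡ 107^2 = 11449 ≡ 139 (mod 377)
6^128 ≡ 139^2 = 19321 ≡ 94 (mod 377)
6^256 ≡ 94^2 = 8836 ≡ 165 (mod 377)
376 = 256 + 64 + 32 + 16 + 8 in binary powers of 2.
So 6^376 ≡ 165 · 139 · 107 · 152 · 81 ≡ 373 (mod 377).
Since 373 ≠ 1, base 6 is a Fermat witness: 377 is composite.

373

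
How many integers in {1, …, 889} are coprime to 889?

Factor: 889 = 7 · 127.
φ(889) = (7−1) · (127−1) = 6 · 126 = 756.

756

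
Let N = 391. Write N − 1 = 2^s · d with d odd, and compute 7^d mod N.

391 − 1 = 390 = 2^1 · 195, so d = 195.
7^1 ≡ 7 (mod 391)
7^2 ≡ 7^2 = 49 ≡ 49 (mod 391)
7^4 ≡ 49^2 = 2401 ≡ 55 (mod 391)
7^8 ≡ 55^2 = 3025 ≡ 288 (mod 391)
7^16 ≡ 288^2 = 82944 ≡ 52 (mod 391)
7^32 ≡ 52^2 = 2704 ≡ 358 (mod 391)
7^64 ≡ 358^2 = 128164 ≡ 307 (mod 391)
7^128 ≡ 307^2 = 94249 ≡ 18 (mod 391)
195 = 128 + 64 + 2 + 1 in binary powers of 2.
So 7^195 ≡ 18 · 307 · 49 · 7 ≡ 241 (mod 391).
Squaring chain: 241; never reaches −1, so base 7 is a Miller–Rabin witness that 391 is composite.

241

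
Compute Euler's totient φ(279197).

261360

Factor: 279197 = 23 · 61 · 199.
φ(279197) = (23−1) · (61−1) · (199−1) = 22 · 60 · 198 = 261360.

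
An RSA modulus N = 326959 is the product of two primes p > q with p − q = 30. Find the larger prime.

587

Since p = q + 30, we have 326959 = q(q + 30), so q² + 30q − 326959 = 0.
Discriminant: 30² + 4·326959 = 900 + 1307836 = 1308736; √1308736 = 1144.
q = (−30 + 1144)/2 = 557, and p = q + 30 = 587.
Check: 557 · 587 = 326959.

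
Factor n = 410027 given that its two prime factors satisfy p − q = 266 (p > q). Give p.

Since p = q + 266, we have 410027 = q(q + 266), so q² + 266q − 410027 = 0.
Discriminant: 266² + 4·410027 = 70756 + 1640108 = 1710864; √1710864 = 1308.
q = (−266 + 1308)/2 = 521, and p = q + 266 = 787.
Check: 521 · 787 = 410027.

787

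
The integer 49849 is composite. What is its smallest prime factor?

49849 is odd.
Digit sum 34, not divisible by 3.
Ends in 9: not divisible by 5.
7: 49849 = 7·7121 + 2
11: 49849 = 11·4531 + 8
13: 49849 = 13·3834 + 7
17: 49849 = 17·2932 + 5
19: 49849 = 19·2623 + 12
23: 49849 = 23·2167 + 8
29: 49849 = 29·1718 + 27
31: 49849 = 31·1608 + 1
37: 49849 = 37·1347 + 10
41: 49849 = 41·1215 + 34
43: 49849 = 43·1159 + 12
47: 49849 = 47·1060 + 29
53: 49849 = 53·940 + 29
59: 49849 = 59·844 + 53
61: 49849 = 61·817 + 12
67: 49849 = 67·744 + 1
71: 49849 = 71·702 + 7
73: 49849 = 73·682 + 63
79: 49849 = 79·631

79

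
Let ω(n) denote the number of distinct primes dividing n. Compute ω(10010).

5

10010 = 2 · 5005
5005 = 5 · 1001
1001 = 7 · 143
143 = 11 · 13
10010 = 2 · 5 · 7 · 11 · 13, which has 5 distinct prime factors.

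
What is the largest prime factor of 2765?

79

2765 = 5 · 553
553 = 7 · 79
79 is prime.
So 2765 = 5 · 7 · 79; the largest prime factor is 79.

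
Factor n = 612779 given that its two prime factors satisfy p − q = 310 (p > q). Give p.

953

Since p = q + 310, we have 612779 = q(q + 310), so q² + 310q − 612779 = 0.
Discriminant: 310² + 4·612779 = 96100 + 2451116 = 2547216; √2547216 = 1596.
q = (−310 + 1596)/2 = 643, and p = q + 310 = 953.
Check: 643 · 953 = 612779.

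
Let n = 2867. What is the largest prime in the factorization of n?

61

2867 = 47 · 61
61 is prime.
So 2867 = 47 · 61; the largest prime factor is 61.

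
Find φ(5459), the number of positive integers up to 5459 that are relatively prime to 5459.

Factor: 5459 = 53 · 103.
φ(5459) = (53−1) · (103−1) = 52 · 102 = 5304.

5304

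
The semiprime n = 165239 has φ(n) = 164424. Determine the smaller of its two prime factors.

φ(n) = (p−1)(q−1) = n − (p+q) + 1, so p + q = 165239 − 164424 + 1 = 816.
p and q are the roots of t² − 816t + 165239 = 0.
Discriminant: 816² − 4·165239 = 665856 − 660956 = 4900; √4900 = 70.
q = (816 − 70)/2 = 373, p = (816 + 70)/2 = 443.
Check: 373 · 443 = 165239.

373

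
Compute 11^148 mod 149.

11^1 ≡ 11 (mod 149)
11^2 ≡ 11^2 = 121 ≡ 121 (mod 149)
11^4 ≡ 121^2 = 14641 ≡ 39 (mod 149)
11^8 ≡ 39^2 = 1521 ≡ 31 (mod 149)
11^16 ≡ 31^2 = 961 ≡ 67 (mod 149)
11^32 ≡ 67^2 = 4489 ≡ 19 (mod 149)
11^64 ≡ 19^2 = 361 ≡ 63 (mod 149)
11^128 ≡ 63^2 = 3969 ≡ 95 (mod 149)
148 = 128 + 16 + 4 in binary powers of 2.
So 11^148 ≡ 95 · 67 · 39 ≡ 1 (mod 149).
Since the result is 1, base 11 gives no evidence that 149 is composite.

1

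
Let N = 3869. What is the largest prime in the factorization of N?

3869 = 53 · 73
73 is prime.
So 3869 = 53 · 73; the largest prime factor is 73.

73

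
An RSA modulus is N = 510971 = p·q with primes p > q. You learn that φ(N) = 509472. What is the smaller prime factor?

φ(n) = (p−1)(q−1) = n − (p+q) + 1, so p + q = 510971 − 509472 + 1 = 1500.
p and q are the roots of t² − 1500t + 510971 = 0.
Discriminant: 1500² − 4·510971 = 2250000 − 2043884 = 206116; √206116 = 454.
q = (1500 − 454)/2 = 523, p = (1500 + 454)/2 = 977.
Check: 523 · 977 = 510971.

523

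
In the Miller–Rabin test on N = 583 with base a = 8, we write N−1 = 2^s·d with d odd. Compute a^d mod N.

569

583 − 1 = 582 = 2^1 · 291, so d = 291.
8^1 ≡ 8 (mod 583)
8^2 ≡ 8^2 = 64 ≡ 64 (mod 583)
8^4 ≡ 64^2 = 4096 ≡ 15 (mod 583)
8^8 ≡ 15^2 = 225 ≡ 225 (mod 583)
8^16 ≡ 225^2 = 50625 ≡ 487 (mod 583)
8^32 ≡ 487^2 = 237169 ≡ 471 (mod 583)
8^64 ≡ 471^2 = 221841 ≡ 301 (mod 583)
8^128 ≡ 301^2 = 90601 ≡ 236 (mod 583)
8^256 ≡ 236^2 = 55696 ≡ 311 (mod 583)
291 = 256 + 32 + 2 + 1 in binary powers of 2.
So 8^291 ≡ 311 · 471 · 64 · 8 ≡ 569 (mod 583).
Squaring chain: 569; never reaches −1, so base 8 is a Miller–Rabin witness that 583 is composite.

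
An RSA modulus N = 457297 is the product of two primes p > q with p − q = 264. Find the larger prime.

821

Since p = q + 264, we have 457297 = q(q + 264), so q² + 264q − 457297 = 0.
Discriminant: 264² + 4·457297 = 69696 + 1829188 = 1898884; √1898884 = 1378.
q = (−264 + 1378)/2 = 557, and p = q + 264 = 821.
Check: 557 · 821 = 457297.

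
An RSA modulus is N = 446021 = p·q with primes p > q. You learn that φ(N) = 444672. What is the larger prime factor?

773

φ(n) = (p−1)(q−1) = n − (p+q) + 1, so p + q = 446021 − 444672 + 1 = 1350.
p and q are the roots of t² − 1350t + 446021 = 0.
Discriminant: 1350² − 4·446021 = 1822500 − 1784084 = 38416; √38416 = 196.
q = (1350 − 196)/2 = 577, p = (1350 + 196)/2 = 773.
Check: 577 · 773 = 446021.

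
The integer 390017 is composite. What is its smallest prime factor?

390017 is odd.
Digit sum 20, not divisible by 3.
Ends in 7: not divisible by 5.
7: 390017 = 7·55716 + 5
11: 390017 = 11·35456 + 1
13: 390017 = 13·30001 + 4
17: 390017 = 17·22942 + 3
19: 390017 = 19·20527 + 4
23: 390017 = 23·16957 + 6
29: 390017 = 29·13448 + 25
31: 390017 = 31·12581 + 6
37: 390017 = 37·10541

37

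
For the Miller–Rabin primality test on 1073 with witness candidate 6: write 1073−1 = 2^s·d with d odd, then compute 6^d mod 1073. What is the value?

734

1073 − 1 = 1072 = 2^4 · 67, so d = 67.
6^1 ≡ 6 (mod 1073)
6^2 ≡ 6^2 = 36 ≡ 36 (mod 1073)
6^4 ≡ 36^2 = 1296 ≡ 223 (mod 1073)
6^8 ≡ 223^2 = 49729 ≡ 371 (mod 1073)
6^16 ≡ 371^2 = 137641 ≡ 297 (mod 1073)
6^32 ≡ 297^2 = 88209 ≡ 223 (mod 1073)
6^64 ≡ 223^2 = 49729 ≡ 371 (mod 1073)
67 = 64 + 2 + 1 in binary powers of 2.
So 6^67 ≡ 371 · 36 · 6 ≡ 734 (mod 1073).
Squaring chain: 734 → 110 → 297 → 223; never reaches −1, so base 6 is a Miller–Rabin witness that 1073 is composite.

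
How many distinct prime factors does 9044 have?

9044 = 2^2 · 2261
2261 = 7 · 323
323 = 17 · 19
9044 = 2^2 · 7 · 17 · 19, which has 4 distinct prime factors.

4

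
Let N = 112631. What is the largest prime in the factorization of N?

83

112631 = 23 · 4897
4897 = 59 · 83
83 is prime.
So 112631 = 23 · 59 · 83; the largest prime factor is 83.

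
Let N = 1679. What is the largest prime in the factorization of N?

73

1679 = 23 · 73
73 is prime.
So 1679 = 23 · 73; the largest prime factor is 73.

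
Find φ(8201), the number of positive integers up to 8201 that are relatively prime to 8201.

Factor: 8201 = 59 · 139.
φ(8201) = (59−1) · (139−1) = 58 · 138 = 8004.

8004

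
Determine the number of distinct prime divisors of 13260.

5

13260 = 2^2 · 3315
3315 = 3 · 1105
1105 = 5 · 221
221 = 13 · 17
13260 = 2^2 · 3 · 5 · 13 · 17, which has 5 distinct prime factors.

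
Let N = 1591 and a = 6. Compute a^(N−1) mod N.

6^1 ≡ 6 (mod 1591)
6^2 ≡ 6^2 = 36 ≡ 36 (mod 1591)
6^4 ≡ 36^2 = 1296 ≡ 1296 (mod 1591)
6^8 ≡ 1296^2 = 1679616 ≡ 1111 (mod 1591)
6^16 ≡ 1111^2 = 1234321 ≡ 1296 (mod 1591)
6^32 ≡ 1296^2 = 1679616 ≡ 1111 (mod 1591)
6^64 ≡ 1111^2 = 1234321 ≡ 1296 (mod 1591)
6^128 ≡ 1296^2 = 1679616 ≡ 1111 (mod 1591)
6^256 ≡ 1111^2 = 1234321 ≡ 1296 (mod 1591)
6^512 ≡ 1296^2 = 1679616 ≡ 1111 (mod 1591)
6^1024 ≡ 1111^2 = 1234321 ≡ 1296 (mod 1591)
1590 = 1024 + 512 + 32 + 16 + 4 + 2 in binary powers of 2.
So 6^1590 ≡ 1296 · 1111 · 1111 · 1296 · 1296 · 36 ≡ 517 (mod 1591).
Since 517 ≠ 1, base 6 is a Fermat witness: 1591 is composite.

517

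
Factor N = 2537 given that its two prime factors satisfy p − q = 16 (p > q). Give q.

Since p = q + 16, we have 2537 = q(q + 16), so q² + 16q − 2537 = 0.
Discriminant: 16² + 4·2537 = 256 + 10148 = 10404; √10404 = 102.
q = (−16 + 102)/2 = 43, and p = q + 16 = 59.
Check: 43 · 59 = 2537.

43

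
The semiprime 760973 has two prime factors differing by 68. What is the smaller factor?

839

Since p = q + 68, we have 760973 = q(q + 68), so q² + 68q − 760973 = 0.
Discriminant: 68² + 4·760973 = 4624 + 3043892 = 3048516; √3048516 = 1746.
q = (−68 + 1746)/2 = 839, and p = q + 68 = 907.
Check: 839 · 907 = 760973.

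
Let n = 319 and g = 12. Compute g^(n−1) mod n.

12^1 ≡ 12 (mod 319)
12^2 ≡ 12^2 = 144 ≡ 144 (mod 319)
12^4 ≡ 144^2 = 20736 ≡ 1 (mod 319)
12^8 ≡ 1^2 = 1 ≡ 1 (mod 319)
12^16 ≡ 1^2 = 1 ≡ 1 (mod 319)
12^32 ≡ 1^2 = 1 ≡ 1 (mod 319)
12^64 ≡ 1^2 = 1 ≡ 1 (mod 319)
12^128 ≡ 1^2 = 1 ≡ 1 (mod 319)
12^256 ≡ 1^2 = 1 ≡ 1 (mod 319)
318 = 256 + 32 + 16 + 8 + 4 + 2 in binary powers of 2.
So 12^318 ≡ 1 · 1 · 1 · 1 · 1 · 144 ≡ 144 (mod 319).
Since 144 ≠ 1, base 12 is a Fermat witness: 319 is composite.

144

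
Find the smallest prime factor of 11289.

3

11289 is odd.
Digit sum 21, divisible by 3.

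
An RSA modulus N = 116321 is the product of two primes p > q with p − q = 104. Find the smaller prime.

Since p = q + 104, we have 116321 = q(q + 104), so q² + 104q − 116321 = 0.
Discriminant: 104² + 4·116321 = 10816 + 465284 = 476100; √476100 = 690.
q = (−104 + 690)/2 = 293, and p = q + 104 = 397.
Check: 293 · 397 = 116321.

293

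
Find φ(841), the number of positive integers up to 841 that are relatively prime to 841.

Factor: 841 = 29^2.
φ(841) = 29^1·(29−1) = 812.

812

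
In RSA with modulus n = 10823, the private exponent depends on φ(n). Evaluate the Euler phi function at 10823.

Factor: 10823 = 79 · 137.
φ(10823) = (79−1) · (137−1) = 78 · 136 = 10608.

10608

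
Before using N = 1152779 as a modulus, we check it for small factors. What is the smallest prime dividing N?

29

1152779 is odd.
Digit sum 32, not divisible by 3.
Ends in 9: not divisible by 5.
7: 1152779 = 7·164682 + 5
11: 1152779 = 11·104798 + 1
13: 1152779 = 13·88675 + 4
17: 1152779 = 17·67810 + 9
19: 1152779 = 19·60672 + 11
23: 1152779 = 23·50120 + 19
29: 1152779 = 29·39751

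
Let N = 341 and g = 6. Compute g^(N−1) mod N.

6^1 ≡ 6 (mod 341)
6^2 ≡ 6^2 = 36 ≡ 36 (mod 341)
6^4 ≡ 36^2 = 1296 ≡ 273 (mod 341)
6^8 ≡ 273^2 = 74529 ≡ 191 (mod 341)
6^16 ≡ 191^2 = 36481 ≡ 335 (mod 341)
6^32 ≡ 335^2 = 112225 ≡ 36 (mod 341)
6^64 ≡ 36^2 = 1296 ≡ 273 (mod 341)
6^128 ≡ 273^2 = 74529 ≡ 191 (mod 341)
6^256 ≡ 191^2 = 36481 ≡ 335 (mod 341)
340 = 256 + 64 + 16 + 4 in binary powers of 2.
So 6^340 ≡ 335 · 273 · 335 · 273 ≡ 56 (mod 341).
Since 56 ≠ 1, base 6 is a Fermat witness: 341 is composite.

56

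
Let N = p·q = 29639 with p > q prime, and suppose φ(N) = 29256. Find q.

φ(n) = (p−1)(q−1) = n − (p+q) + 1, so p + q = 29639 − 29256 + 1 = 384.
p and q are the roots of t² − 384t + 29639 = 0.
Discriminant: 384² − 4·29639 = 147456 − 118556 = 28900; √28900 = 170.
q = (384 − 170)/2 = 107, p = (384 + 170)/2 = 277.
Check: 107 · 277 = 29639.

107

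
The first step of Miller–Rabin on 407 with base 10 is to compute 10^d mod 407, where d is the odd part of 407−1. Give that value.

285

407 − 1 = 406 = 2^1 · 203, so d = 203.
10^1 ≡ 10 (mod 407)
10^2 ≡ 10^2 = 100 ≡ 100 (mod 407)
10^4 ≡ 100^2 = 10000 ≡ 232 (mod 407)
10^8 ≡ 232^2 = 53824 ≡ 100 (mod 407)
10^16 ≡ 100^2 = 10000 ≡ 232 (mod 407)
10^32 ≡ 232^2 = 53824 ≡ 100 (mod 407)
10^64 ≡ 100^2 = 10000 ≡ 232 (mod 407)
10^128 ≡ 232^2 = 53824 ≡ 100 (mod 407)
203 = 128 + 64 + 8 + 2 + 1 in binary powers of 2.
So 10^203 ≡ 100 · 232 · 100 · 100 · 10 ≡ 285 (mod 407).
Squaring chain: 285; never reaches −1, so base 10 is a Miller–Rabin witness that 407 is composite.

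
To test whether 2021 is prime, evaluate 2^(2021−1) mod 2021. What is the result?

2^1 ≡ 2 (mod 2021)
2^2 ≡ 2^2 = 4 ≡ 4 (mod 2021)
2^4 ≡ 4^2 = 16 ≡ 16 (mod 2021)
2^8 ≡ 16^2 = 256 ≡ 256 (mod 2021)
2^16 ≡ 256^2 = 65536 ≡ 864 (mod 2021)
2^32 ≡ 864^2 = 746496 ≡ 747 (mod 2021)
2^64 ≡ 747^2 = 558009 ≡ 213 (mod 2021)
2^128 ≡ 213^2 = 45369 ≡ 907 (mod 2021)
2^256 ≡ 907^2 = 822649 ≡ 102 (mod 2021)
2^512 ≡ 102^2 = 10404 ≡ 299 (mod 2021)
2^1024 ≡ 299^2 = 89401 ≡ 477 (mod 2021)
2020 = 1024 + 512 + 256 + 128 + 64 + 32 + 4 in binary powers of 2.
So 2^2020 ≡ 477 · 299 · 102 · 907 · 213 · 747 · 16 ≡ 661 (mod 2021).
Since 661 ≠ 1, base 2 is a Fermat witness: 2021 is composite.

661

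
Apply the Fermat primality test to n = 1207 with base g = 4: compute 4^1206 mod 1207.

577

4^1 ≡ 4 (mod 1207)
4^2 ≡ 4^2 = 16 ≡ 16 (mod 1207)
4^4 ≡ 16^2 = 256 ≡ 256 (mod 1207)
4^8 ≡ 256^2 = 65536 ≡ 358 (mod 1207)
4^16 ≡ 358^2 = 128164 ≡ 222 (mod 1207)
4^32 ≡ 222^2 = 49284 ≡ 1004 (mod 1207)
4^64 ≡ 1004^2 = 1008016 ≡ 171 (mod 1207)
4^128 ≡ 171^2 = 29241 ≡ 273 (mod 1207)
4^256 ≡ 273^2 = 74529 ≡ 902 (mod 1207)
4^512 ≡ 902^2 = 813604 ≡ 86 (mod 1207)
4^1024 ≡ 86^2 = 7396 ≡ 154 (mod 1207)
1206 = 1024 + 128 + 32 + 16 + 4 + 2 in binary powers of 2.
So 4^1206 ≡ 154 · 273 · 1004 · 222 · 256 · 16 ≡ 577 (mod 1207).
Since 577 ≠ 1, base 4 is a Fermat witness: 1207 is composite.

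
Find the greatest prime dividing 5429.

89

5429 = 61 · 89
89 is prime.
So 5429 = 61 · 89; the largest prime factor is 89.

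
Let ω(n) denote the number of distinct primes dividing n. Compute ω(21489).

4

21489 = 3 · 7163
7163 = 13 · 551
551 = 19 · 29
21489 = 3 · 13 · 19 · 29, which has 4 distinct prime factors.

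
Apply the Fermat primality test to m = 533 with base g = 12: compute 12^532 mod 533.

12^1 ≡ 12 (mod 533)
12^2 ≡ 12^2 = 144 ≡ 144 (mod 533)
12^4 ≡ 144^2 = 20736 ≡ 482 (mod 533)
12^8 ≡ 482^2 = 232324 ≡ 469 (mod 533)
12^16 ≡ 469^2 = 219961 ≡ 365 (mod 533)
12^32 ≡ 365^2 = 133225 ≡ 508 (mod 533)
12^64 ≡ 508^2 = 258064 ≡ 92 (mod 533)
12^128 ≡ 92^2 = 8464 ≡ 469 (mod 533)
12^256 ≡ 469^2 = 219961 ≡ 365 (mod 533)
12^512 ≡ 365^2 = 133225 ≡ 508 (mod 533)
532 = 512 + 16 + 4 in binary powers of 2.
So 12^532 ≡ 508 · 365 · 482 ≡ 66 (mod 533).
Since 66 ≠ 1, base 12 is a Fermat witness: 533 is composite.

66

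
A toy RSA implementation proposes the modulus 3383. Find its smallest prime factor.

3383 is odd.
Digit sum 17, not divisible by 3.
Ends in 3: not divisible by 5.
7: 3383 = 7·483 + 2
11: 3383 = 11·307 + 6
13: 3383 = 13·260 + 3
17: 3383 = 17·199

17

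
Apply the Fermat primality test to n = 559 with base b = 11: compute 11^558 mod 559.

11^1 ≡ 11 (mod 559)
11^2 ≡ 11^2 = 121 ≡ 121 (mod 559)
11^4 ≡ 121^2 = 14641 ≡ 107 (mod 559)
11^8 ≡ 107^2 = 11449 ≡ 269 (mod 559)
11^16 ≡ 269^2 = 72361 ≡ 250 (mod 559)
11^32 ≡ 250^2 = 62500 ≡ 451 (mod 559)
11^64 ≡ 451^2 = 203401 ≡ 484 (mod 559)
11^128 ≡ 484^2 = 234256 ≡ 35 (mod 559)
11^256 ≡ 35^2 = 1225 ≡ 107 (mod 559)
11^512 ≡ 107^2 = 11449 ≡ 269 (mod 559)
558 = 512 + 32 + 8 + 4 + 2 in binary powers of 2.
So 11^558 ≡ 269 · 451 · 269 · 107 · 121 ≡ 532 (mod 559).
Since 532 ≠ 1, base 11 is a Fermat witness: 559 is composite.

532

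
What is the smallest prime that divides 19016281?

73

19016281 is odd.
Digit sum 28, not divisible by 3.
Ends in 1: not divisible by 5.
7: 19016281 = 7·2716611 + 4
11: 19016281 = 11·1728752 + 9
13: 19016281 = 13·1462790 + 11
17: 19016281 = 17·1118604 + 13
19: 19016281 = 19·1000856 + 17
23: 19016281 = 23·826794 + 19
29: 19016281 = 29·655733 + 24
31: 19016281 = 31·613428 + 13
37: 19016281 = 37·513953 + 20
41: 19016281 = 41·463811 + 30
43: 19016281 = 43·442239 + 4
47: 19016281 = 47·404601 + 34
53: 19016281 = 53·358797 + 40
59: 19016281 = 59·322309 + 50
61: 19016281 = 61·311742 + 19
67: 19016281 = 67·283825 + 6
71: 19016281 = 71·267834 + 67
73: 19016281 = 73·260497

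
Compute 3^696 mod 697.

288

3^1 ≡ 3 (mod 697)
3^2 ≡ 3^2 = 9 ≡ 9 (mod 697)
3^4 ≡ 9^2 = 81 ≡ 81 (mod 697)
3^8 ≡ 81^2 = 6561 ≡ 288 (mod 697)
3^16 ≡ 288^2 = 82944 ≡ 1 (mod 697)
3^32 ≡ 1^2 = 1 ≡ 1 (mod 697)
3^64 ≡ 1^2 = 1 ≡ 1 (mod 697)
3^128 ≡ 1^2 = 1 ≡ 1 (mod 697)
3^256 ≡ 1^2 = 1 ≡ 1 (mod 697)
3^512 ≡ 1^2 = 1 ≡ 1 (mod 697)
696 = 512 + 128 + 32 + 16 + 8 in binary powers of 2.
So 3^696 ≡ 1 · 1 · 1 · 1 · 288 ≡ 288 (mod 697).
Since 288 ≠ 1, base 3 is a Fermat witness: 697 is composite.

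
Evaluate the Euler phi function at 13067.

12816

Factor: 13067 = 73 · 179.
φ(13067) = (73−1) · (179−1) = 72 · 178 = 12816.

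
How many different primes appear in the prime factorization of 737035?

5

737035 = 5 · 147407
147407 = 13 · 11339
11339 = 17 · 667
667 = 23 · 29
737035 = 5 · 13 · 17 · 23 · 29, which has 5 distinct prime factors.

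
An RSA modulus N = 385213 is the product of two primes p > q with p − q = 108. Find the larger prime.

Since p = q + 108, we have 385213 = q(q + 108), so q² + 108q − 385213 = 0.
Discriminant: 108² + 4·385213 = 11664 + 1540852 = 1552516; √1552516 = 1246.
q = (−108 + 1246)/2 = 569, and p = q + 108 = 677.
Check: 569 · 677 = 385213.

677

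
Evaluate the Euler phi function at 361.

Factor: 361 = 19^2.
φ(361) = 19^1·(19−1) = 342.

342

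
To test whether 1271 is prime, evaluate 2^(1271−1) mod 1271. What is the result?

1024

2^1 ≡ 2 (mod 1271)
2^2 ≡ 2^2 = 4 ≡ 4 (mod 1271)
2^4 ≡ 4^2 = 16 ≡ 16 (mod 1271)
2^8 ≡ 16^2 = 256 ≡ 256 (mod 1271)
2^16 ≡ 256^2 = 65536 ≡ 715 (mod 1271)
2^32 ≡ 715^2 = 511225 ≡ 283 (mod 1271)
2^64 ≡ 283^2 = 80089 ≡ 16 (mod 1271)
2^128 ≡ 16^2 = 256 ≡ 256 (mod 1271)
2^256 ≡ 256^2 = 65536 ≡ 715 (mod 1271)
2^512 ≡ 715^2 = 511225 ≡ 283 (mod 1271)
2^1024 ≡ 283^2 = 80089 ≡ 16 (mod 1271)
1270 = 1024 + 128 + 64 + 32 + 16 + 4 + 2 in binary powers of 2.
So 2^1270 ≡ 16 · 256 · 16 · 283 · 715 · 16 · 4 ≡ 1024 (mod 1271).
Since 1024 ≠ 1, base 2 is a Fermat witness: 1271 is composite.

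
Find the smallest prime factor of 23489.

83

23489 is odd.
Digit sum 26, not divisible by 3.
Ends in 9: not divisible by 5.
7: 23489 = 7·3355 + 4
11: 23489 = 11·2135 + 4
13: 23489 = 13·1806 + 11
17: 23489 = 17·1381 + 12
19: 23489 = 19·1236 + 5
23: 23489 = 23·1021 + 6
29: 23489 = 29·809 + 28
31: 23489 = 31·757 + 22
37: 23489 = 37·634 + 31
41: 23489 = 41·572 + 37
43: 23489 = 43·546 + 11
47: 23489 = 47·499 + 36
53: 23489 = 53·443 + 10
59: 23489 = 59·398 + 7
61: 23489 = 61·385 + 4
67: 23489 = 67·350 + 39
71: 23489 = 71·330 + 59
73: 23489 = 73·321 + 56
79: 23489 = 79·297 + 26
83: 23489 = 83·283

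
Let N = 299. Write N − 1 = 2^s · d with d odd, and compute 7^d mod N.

180

299 − 1 = 298 = 2^1 · 149, so d = 149.
7^1 ≡ 7 (mod 299)
7^2 ≡ 7^2 = 49 ≡ 49 (mod 299)
7^4 ≡ 49^2 = 2401 ≡ 9 (mod 299)
7^8 ≡ 9^2 = 81 ≡ 81 (mod 299)
7^16 ≡ 81^2 = 6561 ≡ 282 (mod 299)
7^32 ≡ 282^2 = 79524 ≡ 289 (mod 299)
7^64 ≡ 289^2 = 83521 ≡ 100 (mod 299)
7^128 ≡ 100^2 = 10000 ≡ 133 (mod 299)
149 = 128 + 16 + 4 + 1 in binary powers of 2.
So 7^149 ≡ 133 · 282 · 9 · 7 ≡ 180 (mod 299).
Squaring chain: 180; never reaches −1, so base 7 is a Miller–Rabin witness that 299 is composite.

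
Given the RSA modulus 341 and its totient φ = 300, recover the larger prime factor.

φ(n) = (p−1)(q−1) = n − (p+q) + 1, so p + q = 341 − 300 + 1 = 42.
p and q are the roots of t² − 42t + 341 = 0.
Discriminant: 42² − 4·341 = 1764 − 1364 = 400; √400 = 20.
q = (42 − 20)/2 = 11, p = (42 + 20)/2 = 31.
Check: 11 · 31 = 341.

31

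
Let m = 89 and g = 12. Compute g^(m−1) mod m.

12^1 ≡ 12 (mod 89)
12^2 ≡ 12^2 = 144 ≡ 55 (mod 89)
12^4 ≡ 55^2 = 3025 ≡ 88 (mod 89)
12^8 ≡ 88^2 = 7744 ≡ 1 (mod 89)
12^16 ≡ 1^2 = 1 ≡ 1 (mod 89)
12^32 ≡ 1^2 = 1 ≡ 1 (mod 89)
12^64 ≡ 1^2 = 1 ≡ 1 (mod 89)
88 = 64 + 16 + 8 in binary powers of 2.
So 12^88 ≡ 1 · 1 · 1 ≡ 1 (mod 89).
Since the result is 1, base 12 gives no evidence that 89 is composite.

1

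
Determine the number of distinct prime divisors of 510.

4

510 = 2 · 255
255 = 3 · 85
85 = 5 · 17
510 = 2 · 3 · 5 · 17, which has 4 distinct prime factors.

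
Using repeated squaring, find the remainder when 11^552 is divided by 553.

11^1 ≡ 11 (mod 553)
11^2 ≡ 11^2 = 121 ≡ 121 (mod 553)
11^4 ≡ 121^2 = 14641 ≡ 263 (mod 553)
11^8 ≡ 263^2 = 69169 ≡ 44 (mod 553)
11^16 ≡ 44^2 = 1936 ≡ 277 (mod 553)
11^32 ≡ 277^2 = 76729 ≡ 415 (mod 553)
11^64 ≡ 415^2 = 172225 ≡ 242 (mod 553)
11^128 ≡ 242^2 = 58564 ≡ 499 (mod 553)
11^256 ≡ 499^2 = 249001 ≡ 151 (mod 553)
11^512 ≡ 151^2 = 22801 ≡ 128 (mod 553)
552 = 512 + 32 + 8 in binary powers of 2.
So 11^552 ≡ 128 · 415 · 44 ≡ 302 (mod 553).
Since 302 ≠ 1, base 11 is a Fermat witness: 553 is composite.

302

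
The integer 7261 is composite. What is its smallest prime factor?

7261 is odd.
Digit sum 16, not divisible by 3.
Ends in 1: not divisible by 5.
7: 7261 = 7·1037 + 2
11: 7261 = 11·660 + 1
13: 7261 = 13·558 + 7
17: 7261 = 17·427 + 2
19: 7261 = 19·382 + 3
23: 7261 = 23·315 + 16
29: 7261 = 29·250 + 11
31: 7261 = 31·234 + 7
37: 7261 = 37·196 + 9
41: 7261 = 41·177 + 4
43: 7261 = 43·168 + 37
47: 7261 = 47·154 + 23
53: 7261 = 53·137

53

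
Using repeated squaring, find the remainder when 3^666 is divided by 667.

660

3^1 ≡ 3 (mod 667)
3^2 ≡ 3^2 = 9 ≡ 9 (mod 667)
3^4 ≡ 9^2 = 81 ≡ 81 (mod 667)
3^8 ≡ 81^2 = 6561 ≡ 558 (mod 667)
3^16 ≡ 558^2 = 311364 ≡ 542 (mod 667)
3^32 ≡ 542^2 = 293764 ≡ 284 (mod 667)
3^64 ≡ 284^2 = 80656 ≡ 616 (mod 667)
3^128 ≡ 616^2 = 379456 ≡ 600 (mod 667)
3^256 ≡ 600^2 = 360000 ≡ 487 (mod 667)
3^512 ≡ 487^2 = 237169 ≡ 384 (mod 667)
666 = 512 + 128 + 16 + 8 + 2 in binary powers of 2.
So 3^666 ≡ 384 · 600 · 542 · 558 · 9 ≡ 660 (mod 667).
Since 660 ≠ 1, base 3 is a Fermat witness: 667 is composite.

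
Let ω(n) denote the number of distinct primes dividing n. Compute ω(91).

2

91 = 7 · 13
91 = 7 · 13, which has 2 distinct prime factors.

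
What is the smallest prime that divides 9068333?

71

9068333 is odd.
Digit sum 32, not divisible by 3.
Ends in 3: not divisible by 5.
7: 9068333 = 7·1295476 + 1
11: 9068333 = 11·824393 + 10
13: 9068333 = 13·697564 + 1
17: 9068333 = 17·533431 + 6
19: 9068333 = 19·477280 + 13
23: 9068333 = 23·394275 + 8
29: 9068333 = 29·312701 + 4
31: 9068333 = 31·292526 + 27
37: 9068333 = 37·245090 + 3
41: 9068333 = 41·221178 + 35
43: 9068333 = 43·210891 + 20
47: 9068333 = 47·192943 + 12
53: 9068333 = 53·171100 + 33
59: 9068333 = 59·153700 + 33
61: 9068333 = 61·148661 + 12
67: 9068333 = 67·135348 + 17
71: 9068333 = 71·127723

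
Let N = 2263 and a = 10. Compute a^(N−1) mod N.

2236

10^1 ≡ 10 (mod 2263)
10^2 ≡ 10^2 = 100 ≡ 100 (mod 2263)
10^4 ≡ 100^2 = 10000 ≡ 948 (mod 2263)
10^8 ≡ 948^2 = 898704 ≡ 293 (mod 2263)
10^16 ≡ 293^2 = 85849 ≡ 2118 (mod 2263)
10^32 ≡ 2118^2 = 4485924 ≡ 658 (mod 2263)
10^64 ≡ 658^2 = 432964 ≡ 731 (mod 2263)
10^128 ≡ 731^2 = 534361 ≡ 293 (mod 2263)
10^256 ≡ 293^2 = 85849 ≡ 2118 (mod 2263)
10^512 ≡ 2118^2 = 4485924 ≡ 658 (mod 2263)
10^1024 ≡ 658^2 = 432964 ≡ 731 (mod 2263)
10^2048 ≡ 731^2 = 534361 ≡ 293 (mod 2263)
2262 = 2048 + 128 + 64 + 16 + 4 + 2 in binary powers of 2.
So 10^2262 ≡ 293 · 293 · 731 · 2118 · 948 · 100 ≡ 2236 (mod 2263).
Since 2236 ≠ 1, base 10 is a Fermat witness: 2263 is composite.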